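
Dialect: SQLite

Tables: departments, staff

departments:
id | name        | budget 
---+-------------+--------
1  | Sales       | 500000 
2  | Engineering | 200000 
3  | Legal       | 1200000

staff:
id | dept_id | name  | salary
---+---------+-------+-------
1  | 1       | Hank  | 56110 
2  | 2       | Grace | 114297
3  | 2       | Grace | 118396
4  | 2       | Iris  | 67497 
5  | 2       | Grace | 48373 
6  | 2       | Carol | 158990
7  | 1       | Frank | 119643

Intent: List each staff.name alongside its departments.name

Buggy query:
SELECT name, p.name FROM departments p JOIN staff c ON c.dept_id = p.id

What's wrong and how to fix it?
Bug: 'name' exists in both joined tables, so the database can't tell which one is meant

Fix: Prefix ambiguous columns with the table alias

Corrected query:
SELECT c.name, p.name FROM departments p JOIN staff c ON c.dept_id = p.id

Result:
name  | name       
------+------------
Hank  | Sales      
Grace | Engineering
Grace | Engineering
Iris  | Engineering
Grace | Engineering
Carol | Engineering
Frank | Sales      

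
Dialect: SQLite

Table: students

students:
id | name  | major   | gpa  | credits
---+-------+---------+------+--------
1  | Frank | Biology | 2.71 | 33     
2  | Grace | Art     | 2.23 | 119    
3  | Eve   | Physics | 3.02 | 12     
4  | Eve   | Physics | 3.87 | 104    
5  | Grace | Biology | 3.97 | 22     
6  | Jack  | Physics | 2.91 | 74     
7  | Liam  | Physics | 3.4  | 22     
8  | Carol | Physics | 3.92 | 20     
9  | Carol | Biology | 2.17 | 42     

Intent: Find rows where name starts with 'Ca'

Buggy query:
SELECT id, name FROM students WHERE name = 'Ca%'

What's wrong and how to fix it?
Bug: '=' compares the literal string including the % character; pattern matching needs LIKE

Fix: Use LIKE for wildcard pattern matching

Corrected query:
SELECT id, name FROM students WHERE name LIKE 'Ca%'

Result:
id | name 
---+------
8  | Carol
9  | Carol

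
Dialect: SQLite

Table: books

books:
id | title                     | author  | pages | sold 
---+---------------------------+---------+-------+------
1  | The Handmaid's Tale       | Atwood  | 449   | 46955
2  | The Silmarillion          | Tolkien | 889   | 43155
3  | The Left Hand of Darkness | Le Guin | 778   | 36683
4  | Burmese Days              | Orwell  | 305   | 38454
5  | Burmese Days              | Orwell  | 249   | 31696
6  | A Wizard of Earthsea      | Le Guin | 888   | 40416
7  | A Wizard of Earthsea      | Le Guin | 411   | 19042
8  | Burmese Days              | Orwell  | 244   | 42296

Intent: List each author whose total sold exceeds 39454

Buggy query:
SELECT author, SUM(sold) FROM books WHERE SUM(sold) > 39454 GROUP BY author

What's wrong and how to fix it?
Bug: SUM(sold) is an aggregate, but WHERE filters rows before aggregation

Fix: Move the aggregate condition to a HAVING clause

Corrected query:
SELECT author, SUM(sold) FROM books GROUP BY author HAVING SUM(sold) > 39454

Result:
author  | SUM(sold)
--------+----------
Atwood  | 46955    
Le Guin | 96141    
Orwell  | 112446   
Tolkien | 43155    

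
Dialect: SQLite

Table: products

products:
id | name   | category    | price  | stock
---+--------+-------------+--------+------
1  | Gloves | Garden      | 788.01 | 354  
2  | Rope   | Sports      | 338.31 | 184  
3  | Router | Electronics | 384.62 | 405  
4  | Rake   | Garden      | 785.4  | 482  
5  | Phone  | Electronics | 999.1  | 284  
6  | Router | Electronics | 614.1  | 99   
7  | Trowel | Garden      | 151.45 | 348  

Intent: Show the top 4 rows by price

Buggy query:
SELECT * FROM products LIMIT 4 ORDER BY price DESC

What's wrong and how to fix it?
Bug: LIMIT must come after ORDER BY

Fix: Sort with ORDER BY, then apply LIMIT

Corrected query:
SELECT * FROM products ORDER BY price DESC LIMIT 4

Result:
id | name   | category    | price  | stock
---+--------+-------------+--------+------
5  | Phone  | Electronics | 999.1  | 284  
1  | Gloves | Garden      | 788.01 | 354  
4  | Rake   | Garden      | 785.4  | 482  
6  | Router | Electronics | 614.1  | 99   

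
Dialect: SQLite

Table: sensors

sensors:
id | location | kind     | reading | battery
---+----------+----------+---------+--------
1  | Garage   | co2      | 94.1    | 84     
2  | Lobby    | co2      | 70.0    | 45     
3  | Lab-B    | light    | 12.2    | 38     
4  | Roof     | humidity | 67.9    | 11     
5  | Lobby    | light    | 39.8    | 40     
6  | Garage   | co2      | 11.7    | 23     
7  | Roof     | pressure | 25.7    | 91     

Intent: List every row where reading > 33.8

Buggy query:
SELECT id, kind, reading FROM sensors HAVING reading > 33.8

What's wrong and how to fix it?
Bug: This is a non-aggregate query (no GROUP BY, no aggregates), so in SQLite the HAVING clause is invalid here; a row-level condition belongs in WHERE

Fix: Use WHERE for row-level filtering

Corrected query:
SELECT id, kind, reading FROM sensors WHERE reading > 33.8

Result:
id | kind     | reading
---+----------+--------
1  | co2      | 94.1   
2  | co2      | 70     
4  | humidity | 67.9   
5  | light    | 39.8   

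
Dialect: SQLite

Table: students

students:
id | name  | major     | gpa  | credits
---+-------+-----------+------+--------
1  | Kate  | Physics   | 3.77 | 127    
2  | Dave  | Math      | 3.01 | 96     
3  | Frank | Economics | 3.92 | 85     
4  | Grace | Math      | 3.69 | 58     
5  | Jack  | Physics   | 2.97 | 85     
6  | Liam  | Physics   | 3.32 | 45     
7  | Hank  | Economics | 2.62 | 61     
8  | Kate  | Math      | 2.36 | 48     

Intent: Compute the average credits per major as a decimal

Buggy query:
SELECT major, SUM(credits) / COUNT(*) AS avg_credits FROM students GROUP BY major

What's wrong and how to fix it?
Bug: Both operands are integers, so '/' performs integer division and truncates

Fix: Multiply by 1.0 (or CAST to REAL) to force floating-point division

Corrected query:
SELECT major, SUM(credits) * 1.0 / COUNT(*) AS avg_credits FROM students GROUP BY major

Result:
major     | avg_credits
----------+------------
Economics | 73         
Math      | 67.333333  
Physics   | 85.666667  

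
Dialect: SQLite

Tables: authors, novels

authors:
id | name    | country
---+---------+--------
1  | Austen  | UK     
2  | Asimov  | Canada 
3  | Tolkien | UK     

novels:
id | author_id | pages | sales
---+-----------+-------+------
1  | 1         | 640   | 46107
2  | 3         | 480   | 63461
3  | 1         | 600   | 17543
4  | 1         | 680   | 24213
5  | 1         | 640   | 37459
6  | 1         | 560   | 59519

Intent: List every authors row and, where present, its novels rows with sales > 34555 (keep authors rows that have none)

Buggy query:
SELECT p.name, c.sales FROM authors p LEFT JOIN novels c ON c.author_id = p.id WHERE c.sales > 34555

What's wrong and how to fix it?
Bug: Filtering c.sales in WHERE discards the NULL rows produced by LEFT JOIN, turning it into an inner join

Fix: Put 'c.sales > 34555' in the JOIN's ON clause instead of WHERE

Corrected query:
SELECT p.name, c.sales FROM authors p LEFT JOIN novels c ON c.author_id = p.id AND c.sales > 34555

Result:
name    | sales
--------+------
Austen  | 37459
Austen  | 46107
Austen  | 59519
Asimov  | NULL 
Tolkien | 63461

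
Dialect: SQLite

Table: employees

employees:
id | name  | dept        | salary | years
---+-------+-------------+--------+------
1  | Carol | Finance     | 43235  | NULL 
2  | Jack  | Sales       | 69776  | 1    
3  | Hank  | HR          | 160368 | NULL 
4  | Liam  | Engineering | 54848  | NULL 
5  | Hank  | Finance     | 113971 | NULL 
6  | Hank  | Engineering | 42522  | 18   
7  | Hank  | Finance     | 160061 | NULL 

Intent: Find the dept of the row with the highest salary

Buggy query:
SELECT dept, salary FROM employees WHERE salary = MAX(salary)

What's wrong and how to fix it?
Bug: WHERE is evaluated per row; an aggregate over the whole table isn't defined there

Fix: Use a subquery: WHERE salary = (SELECT MAX(salary) FROM employees)

Corrected query:
SELECT dept, salary FROM employees WHERE salary = (SELECT MAX(salary) FROM employees)

Result:
dept | salary
-----+-------
HR   | 160368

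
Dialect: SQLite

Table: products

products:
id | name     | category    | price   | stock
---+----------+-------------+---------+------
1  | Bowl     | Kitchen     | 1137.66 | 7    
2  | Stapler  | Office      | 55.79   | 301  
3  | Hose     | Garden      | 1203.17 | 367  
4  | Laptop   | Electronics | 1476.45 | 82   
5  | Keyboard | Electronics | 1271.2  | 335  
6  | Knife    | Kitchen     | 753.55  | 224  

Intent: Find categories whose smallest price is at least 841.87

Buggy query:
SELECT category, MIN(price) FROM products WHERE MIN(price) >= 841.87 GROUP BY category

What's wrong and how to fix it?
Bug: Aggregates like MIN are computed per group after WHERE runs

Fix: Replace WHERE with HAVING after the GROUP BY

Corrected query:
SELECT category, MIN(price) FROM products GROUP BY category HAVING MIN(price) >= 841.87

Result:
category    | MIN(price)
------------+-----------
Electronics | 1271.2    
Garden      | 1203.17   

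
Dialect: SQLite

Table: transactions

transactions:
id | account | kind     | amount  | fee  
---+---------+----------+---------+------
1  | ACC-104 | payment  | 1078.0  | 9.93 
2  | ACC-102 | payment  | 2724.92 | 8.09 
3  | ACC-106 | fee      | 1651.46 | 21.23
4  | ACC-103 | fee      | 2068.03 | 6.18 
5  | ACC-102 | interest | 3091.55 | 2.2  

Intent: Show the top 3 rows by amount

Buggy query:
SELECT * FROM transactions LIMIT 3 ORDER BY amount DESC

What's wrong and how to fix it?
Bug: LIMIT must come after ORDER BY

Fix: Swap the clauses: ORDER BY first, then LIMIT

Corrected query:
SELECT * FROM transactions ORDER BY amount DESC LIMIT 3

Result:
id | account | kind     | amount  | fee 
---+---------+----------+---------+-----
5  | ACC-102 | interest | 3091.55 | 2.2 
2  | ACC-102 | payment  | 2724.92 | 8.09
4  | ACC-103 | fee      | 2068.03 | 6.18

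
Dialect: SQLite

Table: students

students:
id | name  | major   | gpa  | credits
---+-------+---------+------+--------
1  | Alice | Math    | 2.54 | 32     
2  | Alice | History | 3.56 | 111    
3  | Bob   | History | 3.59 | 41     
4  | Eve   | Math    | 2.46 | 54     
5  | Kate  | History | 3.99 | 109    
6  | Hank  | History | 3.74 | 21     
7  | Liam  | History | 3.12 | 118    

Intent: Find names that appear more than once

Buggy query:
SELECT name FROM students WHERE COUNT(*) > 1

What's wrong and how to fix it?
Bug: WHERE can't reference COUNT(*); aggregates are computed after WHERE

Fix: Group first, then use HAVING for the count condition

Corrected query:
SELECT name FROM students GROUP BY name HAVING COUNT(*) > 1

Result:
name 
-----
Alice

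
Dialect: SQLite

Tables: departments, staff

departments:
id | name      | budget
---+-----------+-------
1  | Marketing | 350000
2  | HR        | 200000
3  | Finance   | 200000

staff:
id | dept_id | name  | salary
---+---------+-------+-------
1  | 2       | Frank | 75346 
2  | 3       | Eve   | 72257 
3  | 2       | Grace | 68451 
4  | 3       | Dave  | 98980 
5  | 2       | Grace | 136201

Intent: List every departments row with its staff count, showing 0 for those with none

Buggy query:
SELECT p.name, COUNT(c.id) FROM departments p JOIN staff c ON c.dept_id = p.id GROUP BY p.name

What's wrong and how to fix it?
Bug: An inner join excludes parents with zero children

Fix: Use LEFT JOIN so parents without children still appear (COUNT(c.id) gives 0)

Corrected query:
SELECT p.name, COUNT(c.id) FROM departments p LEFT JOIN staff c ON c.dept_id = p.id GROUP BY p.name

Result:
name      | COUNT(c.id)
----------+------------
Finance   | 2          
HR        | 3          
Marketing | 0          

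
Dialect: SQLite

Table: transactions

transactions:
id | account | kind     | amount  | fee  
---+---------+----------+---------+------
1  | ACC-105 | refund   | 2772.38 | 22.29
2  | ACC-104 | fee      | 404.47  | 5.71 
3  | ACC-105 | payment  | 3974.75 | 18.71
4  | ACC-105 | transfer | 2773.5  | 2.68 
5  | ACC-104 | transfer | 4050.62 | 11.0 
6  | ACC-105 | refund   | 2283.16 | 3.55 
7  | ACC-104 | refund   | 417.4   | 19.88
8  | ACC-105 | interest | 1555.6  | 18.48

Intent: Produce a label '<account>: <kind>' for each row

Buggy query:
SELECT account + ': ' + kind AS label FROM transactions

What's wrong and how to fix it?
Bug: SQLite uses || for string concatenation; + coerces text to numbers (yielding 0)

Fix: Replace + with || to concatenate text

Corrected query:
SELECT account || ': ' || kind AS label FROM transactions

Result:
label            
-----------------
ACC-105: refund  
ACC-104: fee     
ACC-105: payment 
ACC-105: transfer
ACC-104: transfer
ACC-105: refund  
ACC-104: refund  
ACC-105: interest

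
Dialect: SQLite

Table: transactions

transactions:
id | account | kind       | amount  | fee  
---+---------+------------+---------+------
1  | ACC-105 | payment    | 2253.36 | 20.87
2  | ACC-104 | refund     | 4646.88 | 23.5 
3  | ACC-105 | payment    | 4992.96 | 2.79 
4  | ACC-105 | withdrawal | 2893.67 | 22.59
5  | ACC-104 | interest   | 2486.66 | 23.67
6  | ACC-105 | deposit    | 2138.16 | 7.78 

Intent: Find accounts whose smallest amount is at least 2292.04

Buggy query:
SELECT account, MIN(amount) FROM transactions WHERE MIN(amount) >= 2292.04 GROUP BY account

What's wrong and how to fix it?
Bug: Aggregates like MIN are computed per group after WHERE runs

Fix: Replace WHERE with HAVING after the GROUP BY

Corrected query:
SELECT account, MIN(amount) FROM transactions GROUP BY account HAVING MIN(amount) >= 2292.04

Result:
account | MIN(amount)
--------+------------
ACC-104 | 2486.66    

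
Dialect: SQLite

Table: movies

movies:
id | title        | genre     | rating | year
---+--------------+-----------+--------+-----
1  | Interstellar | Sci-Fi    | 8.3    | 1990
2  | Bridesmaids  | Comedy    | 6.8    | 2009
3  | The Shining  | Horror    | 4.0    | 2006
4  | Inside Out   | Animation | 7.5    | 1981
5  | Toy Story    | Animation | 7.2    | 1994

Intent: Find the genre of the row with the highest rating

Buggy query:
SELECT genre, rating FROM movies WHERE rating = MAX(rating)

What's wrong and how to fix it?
Bug: MAX(rating) is an aggregate and cannot be used directly in WHERE

Fix: Use a subquery: WHERE rating = (SELECT MAX(rating) FROM movies)

Corrected query:
SELECT genre, rating FROM movies WHERE rating = (SELECT MAX(rating) FROM movies)

Result:
genre  | rating
-------+-------
Sci-Fi | 8.3   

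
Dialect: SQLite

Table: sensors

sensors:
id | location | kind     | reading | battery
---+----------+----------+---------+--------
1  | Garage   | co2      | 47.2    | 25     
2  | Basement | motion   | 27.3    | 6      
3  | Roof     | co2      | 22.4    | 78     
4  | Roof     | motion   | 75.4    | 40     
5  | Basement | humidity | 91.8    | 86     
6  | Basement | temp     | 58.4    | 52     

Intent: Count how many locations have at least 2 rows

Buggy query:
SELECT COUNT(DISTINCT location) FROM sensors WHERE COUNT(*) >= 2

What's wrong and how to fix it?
Bug: WHERE filters individual rows, not groups, so a group-level COUNT is invalid there

Fix: Use a subquery that GROUPs and filters with HAVING, then count its rows

Corrected query:
SELECT COUNT(*) FROM (SELECT location FROM sensors GROUP BY location HAVING COUNT(*) >= 2)

Result:
COUNT(*)
--------
2       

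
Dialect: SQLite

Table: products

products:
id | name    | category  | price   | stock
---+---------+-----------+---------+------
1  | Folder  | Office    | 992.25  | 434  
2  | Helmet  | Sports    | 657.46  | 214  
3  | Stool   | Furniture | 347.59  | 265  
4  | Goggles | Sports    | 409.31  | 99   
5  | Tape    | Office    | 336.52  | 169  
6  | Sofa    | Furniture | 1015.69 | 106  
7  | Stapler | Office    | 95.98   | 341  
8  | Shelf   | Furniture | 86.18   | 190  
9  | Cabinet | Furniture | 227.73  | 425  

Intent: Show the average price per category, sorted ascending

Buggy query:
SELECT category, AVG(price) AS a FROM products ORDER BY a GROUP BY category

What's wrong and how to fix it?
Bug: GROUP BY must precede ORDER BY

Fix: Move ORDER BY to the end, after GROUP BY

Corrected query:
SELECT category, AVG(price) AS a FROM products GROUP BY category ORDER BY a

Result:
category  | a         
----------+-----------
Furniture | 419.2975  
Office    | 474.916667
Sports    | 533.385   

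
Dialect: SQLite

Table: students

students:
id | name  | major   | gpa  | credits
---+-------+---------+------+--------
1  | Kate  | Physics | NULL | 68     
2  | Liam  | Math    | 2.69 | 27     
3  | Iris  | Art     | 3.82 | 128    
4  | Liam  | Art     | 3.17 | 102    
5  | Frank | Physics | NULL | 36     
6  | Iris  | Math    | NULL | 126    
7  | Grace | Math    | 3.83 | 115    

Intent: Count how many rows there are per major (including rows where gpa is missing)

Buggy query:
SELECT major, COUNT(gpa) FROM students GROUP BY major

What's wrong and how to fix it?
Bug: COUNT(column) counts non-NULL values only; rows with NULL gpa aren't counted

Fix: Use COUNT(*) to count all rows regardless of NULL

Corrected query:
SELECT major, COUNT(*) FROM students GROUP BY major

Result:
major   | COUNT(*)
--------+---------
Art     | 2       
Math    | 3       
Physics | 2       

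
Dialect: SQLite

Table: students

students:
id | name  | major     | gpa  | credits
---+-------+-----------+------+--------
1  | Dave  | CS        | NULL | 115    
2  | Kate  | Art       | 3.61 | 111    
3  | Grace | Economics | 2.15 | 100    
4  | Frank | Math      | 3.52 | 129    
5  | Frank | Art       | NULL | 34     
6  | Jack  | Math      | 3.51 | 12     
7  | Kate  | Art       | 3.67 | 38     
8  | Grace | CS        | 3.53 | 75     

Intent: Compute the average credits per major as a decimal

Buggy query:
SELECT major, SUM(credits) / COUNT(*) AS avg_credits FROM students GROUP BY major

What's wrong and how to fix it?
Bug: Both operands are integers, so '/' performs integer division and truncates

Fix: Cast one side to REAL so the division keeps the fractional part

Corrected query:
SELECT major, SUM(credits) * 1.0 / COUNT(*) AS avg_credits FROM students GROUP BY major

Result:
major     | avg_credits
----------+------------
Art       | 61         
CS        | 95         
Economics | 100        
Math      | 70.5       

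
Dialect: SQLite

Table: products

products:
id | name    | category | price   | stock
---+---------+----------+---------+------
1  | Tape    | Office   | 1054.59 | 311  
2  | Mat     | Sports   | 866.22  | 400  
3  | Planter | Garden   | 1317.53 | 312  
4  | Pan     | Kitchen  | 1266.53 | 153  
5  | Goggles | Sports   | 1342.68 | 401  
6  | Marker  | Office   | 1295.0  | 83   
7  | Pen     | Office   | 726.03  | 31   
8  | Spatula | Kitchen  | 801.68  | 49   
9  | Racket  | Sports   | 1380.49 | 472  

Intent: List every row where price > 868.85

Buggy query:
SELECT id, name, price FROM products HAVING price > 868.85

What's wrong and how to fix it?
Bug: This is a non-aggregate query (no GROUP BY, no aggregates), so in SQLite the HAVING clause is invalid here; a row-level condition belongs in WHERE

Fix: Use WHERE for row-level filtering

Corrected query:
SELECT id, name, price FROM products WHERE price > 868.85

Result:
id | name    | price  
---+---------+--------
1  | Tape    | 1054.59
3  | Planter | 1317.53
4  | Pan     | 1266.53
5  | Goggles | 1342.68
6  | Marker  | 1295   
9  | Racket  | 1380.49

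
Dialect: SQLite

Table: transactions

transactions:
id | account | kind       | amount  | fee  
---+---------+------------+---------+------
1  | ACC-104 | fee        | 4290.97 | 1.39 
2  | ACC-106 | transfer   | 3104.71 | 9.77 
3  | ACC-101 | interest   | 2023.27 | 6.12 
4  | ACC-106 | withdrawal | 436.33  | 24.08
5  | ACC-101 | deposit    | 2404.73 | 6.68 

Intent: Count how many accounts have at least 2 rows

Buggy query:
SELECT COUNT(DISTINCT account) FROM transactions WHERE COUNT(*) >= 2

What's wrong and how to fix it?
Bug: WHERE filters individual rows, not groups, so a group-level COUNT is invalid there

Fix: Group first with HAVING COUNT(*) >= 2, then COUNT the resulting groups

Corrected query:
SELECT COUNT(*) FROM (SELECT account FROM transactions GROUP BY account HAVING COUNT(*) >= 2)

Result:
COUNT(*)
--------
2       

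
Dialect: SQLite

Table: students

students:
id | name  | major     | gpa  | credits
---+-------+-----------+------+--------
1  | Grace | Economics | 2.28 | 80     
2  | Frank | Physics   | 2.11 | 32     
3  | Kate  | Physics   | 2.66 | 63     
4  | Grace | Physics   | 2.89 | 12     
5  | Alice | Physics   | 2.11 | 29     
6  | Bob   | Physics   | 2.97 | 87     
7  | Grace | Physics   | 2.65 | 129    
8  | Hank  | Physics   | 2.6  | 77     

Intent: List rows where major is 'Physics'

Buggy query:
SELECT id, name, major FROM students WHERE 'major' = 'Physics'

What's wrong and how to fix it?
Bug: Single quotes denote string literals in SQL; the column name is being compared as a constant string

Fix: Remove the quotes around the column name (or use double quotes for an identifier)

Corrected query:
SELECT id, name, major FROM students WHERE major = 'Physics'

Result:
id | name  | major  
---+-------+--------
2  | Frank | Physics
3  | Kate  | Physics
4  | Grace | Physics
5  | Alice | Physics
6  | Bob   | Physics
7  | Grace | Physics
8  | Hank  | Physics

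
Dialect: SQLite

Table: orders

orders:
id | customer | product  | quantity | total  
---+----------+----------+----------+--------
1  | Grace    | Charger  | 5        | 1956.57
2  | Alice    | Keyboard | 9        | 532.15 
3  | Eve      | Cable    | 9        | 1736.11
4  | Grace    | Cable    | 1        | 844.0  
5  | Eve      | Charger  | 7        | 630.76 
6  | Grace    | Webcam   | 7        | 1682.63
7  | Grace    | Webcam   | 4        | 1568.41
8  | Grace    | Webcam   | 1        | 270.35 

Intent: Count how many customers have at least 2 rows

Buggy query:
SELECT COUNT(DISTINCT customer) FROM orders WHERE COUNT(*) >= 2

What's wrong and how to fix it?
Bug: WHERE filters individual rows, not groups, so a group-level COUNT is invalid there

Fix: Use a subquery that GROUPs and filters with HAVING, then count its rows

Corrected query:
SELECT COUNT(*) FROM (SELECT customer FROM orders GROUP BY customer HAVING COUNT(*) >= 2)

Result:
COUNT(*)
--------
2       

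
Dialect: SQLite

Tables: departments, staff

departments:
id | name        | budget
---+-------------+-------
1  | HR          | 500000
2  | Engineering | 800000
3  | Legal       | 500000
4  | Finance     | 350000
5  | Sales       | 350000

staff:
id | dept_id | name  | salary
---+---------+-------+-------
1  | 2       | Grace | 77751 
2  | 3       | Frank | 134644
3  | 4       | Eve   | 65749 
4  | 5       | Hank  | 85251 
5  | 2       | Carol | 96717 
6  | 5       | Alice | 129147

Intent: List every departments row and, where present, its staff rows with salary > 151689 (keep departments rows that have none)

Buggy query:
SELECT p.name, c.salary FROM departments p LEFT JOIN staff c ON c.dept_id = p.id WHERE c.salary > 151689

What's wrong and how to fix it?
Bug: A WHERE condition on the right-hand table after LEFT JOIN drops unmatched parents

Fix: Put 'c.salary > 151689' in the JOIN's ON clause instead of WHERE

Corrected query:
SELECT p.name, c.salary FROM departments p LEFT JOIN staff c ON c.dept_id = p.id AND c.salary > 151689

Result:
name        | salary
------------+-------
HR          | NULL  
Engineering | NULL  
Legal       | NULL  
Finance     | NULL  
Sales       | NULL  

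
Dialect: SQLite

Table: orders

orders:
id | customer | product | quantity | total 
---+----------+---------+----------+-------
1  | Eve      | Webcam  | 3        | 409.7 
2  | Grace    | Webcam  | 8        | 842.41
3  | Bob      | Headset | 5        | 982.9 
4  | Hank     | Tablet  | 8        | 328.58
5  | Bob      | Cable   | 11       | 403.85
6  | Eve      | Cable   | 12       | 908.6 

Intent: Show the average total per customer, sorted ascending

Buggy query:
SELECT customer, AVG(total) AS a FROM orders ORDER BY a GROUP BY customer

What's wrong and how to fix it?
Bug: ORDER BY appears before GROUP BY; SQL clause order requires GROUP BY first

Fix: Reorder: SELECT … FROM … GROUP BY … ORDER BY …

Corrected query:
SELECT customer, AVG(total) AS a FROM orders GROUP BY customer ORDER BY a

Result:
customer | a      
---------+--------
Hank     | 328.58 
Eve      | 659.15 
Bob      | 693.375
Grace    | 842.41 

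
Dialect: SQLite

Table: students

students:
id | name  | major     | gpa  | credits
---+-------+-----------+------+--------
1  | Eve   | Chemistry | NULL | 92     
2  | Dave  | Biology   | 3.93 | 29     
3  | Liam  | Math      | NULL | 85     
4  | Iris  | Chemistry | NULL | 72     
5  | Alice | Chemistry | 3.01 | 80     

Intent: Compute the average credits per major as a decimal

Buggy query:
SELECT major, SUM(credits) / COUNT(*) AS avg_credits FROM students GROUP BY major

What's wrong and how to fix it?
Bug: SUM(credits) and COUNT(*) are both integers; the division truncates the fractional part

Fix: Cast one side to REAL so the division keeps the fractional part

Corrected query:
SELECT major, SUM(credits) * 1.0 / COUNT(*) AS avg_credits FROM students GROUP BY major

Result:
major     | avg_credits
----------+------------
Biology   | 29         
Chemistry | 81.333333  
Math      | 85         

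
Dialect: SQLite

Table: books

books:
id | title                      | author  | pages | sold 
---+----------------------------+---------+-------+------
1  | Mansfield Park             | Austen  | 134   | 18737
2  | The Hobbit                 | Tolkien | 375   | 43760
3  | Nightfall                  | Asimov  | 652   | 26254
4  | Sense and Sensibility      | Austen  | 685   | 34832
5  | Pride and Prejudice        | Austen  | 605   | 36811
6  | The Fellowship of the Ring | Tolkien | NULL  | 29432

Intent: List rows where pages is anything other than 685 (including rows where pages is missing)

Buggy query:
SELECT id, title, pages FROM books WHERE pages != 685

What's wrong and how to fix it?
Bug: Inequality against NULL is unknown, not true; rows with NULL are dropped

Fix: Add an explicit OR pages IS NULL to include the missing-value rows

Corrected query:
SELECT id, title, pages FROM books WHERE pages != 685 OR pages IS NULL

Result:
id | title                      | pages
---+----------------------------+------
1  | Mansfield Park             | 134  
2  | The Hobbit                 | 375  
3  | Nightfall                  | 652  
5  | Pride and Prejudice        | 605  
6  | The Fellowship of the Ring | NULL 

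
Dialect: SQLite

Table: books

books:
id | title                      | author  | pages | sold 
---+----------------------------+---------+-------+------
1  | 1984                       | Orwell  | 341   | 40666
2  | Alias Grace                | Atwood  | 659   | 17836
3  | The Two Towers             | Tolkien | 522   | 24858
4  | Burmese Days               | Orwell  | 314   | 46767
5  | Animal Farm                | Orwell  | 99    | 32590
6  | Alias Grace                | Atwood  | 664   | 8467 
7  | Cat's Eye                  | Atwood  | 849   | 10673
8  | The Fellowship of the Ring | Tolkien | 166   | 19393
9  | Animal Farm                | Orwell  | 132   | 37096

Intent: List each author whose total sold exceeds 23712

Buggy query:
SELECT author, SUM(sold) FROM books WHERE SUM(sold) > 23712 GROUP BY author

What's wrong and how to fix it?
Bug: WHERE runs before GROUP BY, so aggregates aren't available there

Fix: Move the aggregate condition to a HAVING clause

Corrected query:
SELECT author, SUM(sold) FROM books GROUP BY author HAVING SUM(sold) > 23712

Result:
author  | SUM(sold)
--------+----------
Atwood  | 36976    
Orwell  | 157119   
Tolkien | 44251    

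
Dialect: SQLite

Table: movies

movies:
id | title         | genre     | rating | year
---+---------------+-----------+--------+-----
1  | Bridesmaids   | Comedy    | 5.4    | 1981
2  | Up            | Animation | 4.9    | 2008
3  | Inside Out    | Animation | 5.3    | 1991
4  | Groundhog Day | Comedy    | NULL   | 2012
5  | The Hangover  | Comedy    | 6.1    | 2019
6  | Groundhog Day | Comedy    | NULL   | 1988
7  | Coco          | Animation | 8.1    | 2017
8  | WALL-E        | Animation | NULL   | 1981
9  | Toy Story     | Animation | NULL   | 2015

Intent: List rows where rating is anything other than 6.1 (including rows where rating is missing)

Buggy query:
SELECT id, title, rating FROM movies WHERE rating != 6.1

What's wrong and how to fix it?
Bug: 'rating != 6.1' is unknown when rating is NULL, so NULL rows are silently excluded

Fix: Add an explicit OR rating IS NULL to include the missing-value rows

Corrected query:
SELECT id, title, rating FROM movies WHERE rating != 6.1 OR rating IS NULL

Result:
id | title         | rating
---+---------------+-------
1  | Bridesmaids   | 5.4   
2  | Up            | 4.9   
3  | Inside Out    | 5.3   
4  | Groundhog Day | NULL  
6  | Groundhog Day | NULL  
7  | Coco          | 8.1   
8  | WALL-E        | NULL  
9  | Toy Story     | NULL  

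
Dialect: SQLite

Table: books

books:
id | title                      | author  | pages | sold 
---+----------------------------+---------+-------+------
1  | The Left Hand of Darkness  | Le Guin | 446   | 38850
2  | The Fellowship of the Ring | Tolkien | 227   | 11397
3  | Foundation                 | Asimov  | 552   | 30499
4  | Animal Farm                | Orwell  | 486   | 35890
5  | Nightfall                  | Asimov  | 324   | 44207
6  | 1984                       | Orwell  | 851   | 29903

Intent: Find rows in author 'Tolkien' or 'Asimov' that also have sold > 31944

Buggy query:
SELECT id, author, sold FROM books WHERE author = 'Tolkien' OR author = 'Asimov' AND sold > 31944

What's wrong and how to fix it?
Bug: Without parentheses, AND is evaluated before OR, so the sold filter only applies to the 'Asimov' branch

Fix: Group the OR with parentheses (or use IN), then AND the threshold

Corrected query:
SELECT id, author, sold FROM books WHERE (author = 'Tolkien' OR author = 'Asimov') AND sold > 31944

Result:
id | author | sold 
---+--------+------
5  | Asimov | 44207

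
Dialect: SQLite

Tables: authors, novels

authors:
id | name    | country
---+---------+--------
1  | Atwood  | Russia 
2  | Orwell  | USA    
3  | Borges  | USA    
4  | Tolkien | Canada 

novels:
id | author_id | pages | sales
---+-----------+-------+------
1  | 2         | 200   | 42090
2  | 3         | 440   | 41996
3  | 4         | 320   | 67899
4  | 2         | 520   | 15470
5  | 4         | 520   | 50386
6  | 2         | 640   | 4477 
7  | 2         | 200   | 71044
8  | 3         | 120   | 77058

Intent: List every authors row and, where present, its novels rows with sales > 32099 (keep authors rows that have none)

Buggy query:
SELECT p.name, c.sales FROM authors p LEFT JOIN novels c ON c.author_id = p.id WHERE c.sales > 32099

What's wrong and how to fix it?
Bug: Filtering c.sales in WHERE discards the NULL rows produced by LEFT JOIN, turning it into an inner join

Fix: Put 'c.sales > 32099' in the JOIN's ON clause instead of WHERE

Corrected query:
SELECT p.name, c.sales FROM authors p LEFT JOIN novels c ON c.author_id = p.id AND c.sales > 32099

Result:
name    | sales
--------+------
Atwood  | NULL 
Orwell  | 42090
Orwell  | 71044
Borges  | 41996
Borges  | 77058
Tolkien | 50386
Tolkien | 67899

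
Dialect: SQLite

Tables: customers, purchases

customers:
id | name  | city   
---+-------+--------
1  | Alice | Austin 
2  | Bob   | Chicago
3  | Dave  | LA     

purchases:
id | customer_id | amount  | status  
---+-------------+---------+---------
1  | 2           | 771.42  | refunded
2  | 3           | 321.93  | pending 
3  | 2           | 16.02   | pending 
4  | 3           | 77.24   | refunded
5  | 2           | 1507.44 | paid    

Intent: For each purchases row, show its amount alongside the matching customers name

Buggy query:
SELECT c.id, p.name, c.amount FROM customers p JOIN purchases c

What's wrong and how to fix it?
Bug: JOIN with no ON clause produces a cartesian product; every purchases row pairs with every customers row

Fix: Specify the join condition linking the foreign key to the parent id

Corrected query:
SELECT c.id, p.name, c.amount FROM customers p JOIN purchases c ON c.customer_id = p.id

Result:
id | name | amount 
---+------+--------
1  | Bob  | 771.42 
2  | Dave | 321.93 
3  | Bob  | 16.02  
4  | Dave | 77.24  
5  | Bob  | 1507.44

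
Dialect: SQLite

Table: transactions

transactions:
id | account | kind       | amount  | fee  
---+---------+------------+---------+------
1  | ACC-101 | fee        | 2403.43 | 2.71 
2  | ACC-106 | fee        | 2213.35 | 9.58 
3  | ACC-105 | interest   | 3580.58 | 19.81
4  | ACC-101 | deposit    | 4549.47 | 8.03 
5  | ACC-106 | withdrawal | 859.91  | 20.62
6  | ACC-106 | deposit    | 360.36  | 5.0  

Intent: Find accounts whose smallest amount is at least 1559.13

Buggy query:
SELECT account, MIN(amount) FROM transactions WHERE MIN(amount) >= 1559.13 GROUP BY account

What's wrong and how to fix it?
Bug: MIN() in WHERE is a misuse of aggregate

Fix: Replace WHERE with HAVING after the GROUP BY

Corrected query:
SELECT account, MIN(amount) FROM transactions GROUP BY account HAVING MIN(amount) >= 1559.13

Result:
account | MIN(amount)
--------+------------
ACC-101 | 2403.43    
ACC-105 | 3580.58    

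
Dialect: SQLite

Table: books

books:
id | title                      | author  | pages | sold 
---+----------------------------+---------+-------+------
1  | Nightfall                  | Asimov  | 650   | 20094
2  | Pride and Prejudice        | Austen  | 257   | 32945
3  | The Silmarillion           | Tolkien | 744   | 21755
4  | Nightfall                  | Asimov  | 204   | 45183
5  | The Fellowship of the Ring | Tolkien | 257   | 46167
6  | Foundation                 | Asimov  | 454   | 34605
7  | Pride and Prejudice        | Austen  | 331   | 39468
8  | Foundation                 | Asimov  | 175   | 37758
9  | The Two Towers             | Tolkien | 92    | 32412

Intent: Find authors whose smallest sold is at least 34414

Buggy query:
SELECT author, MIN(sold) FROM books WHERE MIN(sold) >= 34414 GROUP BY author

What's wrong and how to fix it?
Bug: MIN() in WHERE is a misuse of aggregate

Fix: Replace WHERE with HAVING after the GROUP BY

Corrected query:
SELECT author, MIN(sold) FROM books GROUP BY author HAVING MIN(sold) >= 34414

Result:
(no rows)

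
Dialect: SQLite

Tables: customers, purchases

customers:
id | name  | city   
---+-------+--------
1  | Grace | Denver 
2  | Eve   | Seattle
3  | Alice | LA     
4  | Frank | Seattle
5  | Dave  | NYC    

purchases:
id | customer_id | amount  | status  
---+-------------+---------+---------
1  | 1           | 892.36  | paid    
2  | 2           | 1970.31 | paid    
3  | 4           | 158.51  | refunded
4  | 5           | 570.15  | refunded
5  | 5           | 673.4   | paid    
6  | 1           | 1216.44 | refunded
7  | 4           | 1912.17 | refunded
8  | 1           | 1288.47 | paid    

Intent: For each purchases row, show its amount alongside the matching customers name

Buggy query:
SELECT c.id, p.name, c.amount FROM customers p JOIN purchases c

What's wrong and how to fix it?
Bug: JOIN with no ON clause produces a cartesian product; every purchases row pairs with every customers row

Fix: Specify the join condition linking the foreign key to the parent id

Corrected query:
SELECT c.id, p.name, c.amount FROM customers p JOIN purchases c ON c.customer_id = p.id

Result:
id | name  | amount 
---+-------+--------
1  | Grace | 892.36 
2  | Eve   | 1970.31
3  | Frank | 158.51 
4  | Dave  | 570.15 
5  | Dave  | 673.4  
6  | Grace | 1216.44
7  | Frank | 1912.17
8  | Grace | 1288.47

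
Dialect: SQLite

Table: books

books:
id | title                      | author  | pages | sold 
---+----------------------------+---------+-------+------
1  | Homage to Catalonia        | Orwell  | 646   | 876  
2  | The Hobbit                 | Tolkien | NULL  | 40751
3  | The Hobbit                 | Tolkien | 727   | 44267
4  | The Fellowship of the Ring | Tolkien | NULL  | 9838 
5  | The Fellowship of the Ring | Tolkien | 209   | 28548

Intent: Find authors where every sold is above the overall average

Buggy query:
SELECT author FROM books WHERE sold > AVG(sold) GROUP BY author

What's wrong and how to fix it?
Bug: AVG() is an aggregate; it can't sit directly in WHERE

Fix: Use a subquery for AVG and a HAVING MIN(...) filter so the condition holds for every row in the group

Corrected query:
SELECT author FROM books GROUP BY author HAVING MIN(sold) > (SELECT AVG(sold) FROM books)

Result:
(no rows)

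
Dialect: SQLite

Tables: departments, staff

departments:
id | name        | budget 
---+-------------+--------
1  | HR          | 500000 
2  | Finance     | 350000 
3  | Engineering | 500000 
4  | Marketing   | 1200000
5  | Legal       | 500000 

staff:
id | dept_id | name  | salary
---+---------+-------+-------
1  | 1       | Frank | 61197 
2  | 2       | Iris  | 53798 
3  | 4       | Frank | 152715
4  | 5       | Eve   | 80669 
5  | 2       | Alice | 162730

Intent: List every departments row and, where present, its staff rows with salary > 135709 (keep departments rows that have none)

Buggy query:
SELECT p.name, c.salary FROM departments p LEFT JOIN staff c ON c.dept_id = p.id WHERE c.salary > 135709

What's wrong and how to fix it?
Bug: A WHERE condition on the right-hand table after LEFT JOIN drops unmatched parents

Fix: Move the right-table condition into the ON clause so unmatched parents are kept

Corrected query:
SELECT p.name, c.salary FROM departments p LEFT JOIN staff c ON c.dept_id = p.id AND c.salary > 135709

Result:
name        | salary
------------+-------
HR          | NULL  
Finance     | 162730
Engineering | NULL  
Marketing   | 152715
Legal       | NULL  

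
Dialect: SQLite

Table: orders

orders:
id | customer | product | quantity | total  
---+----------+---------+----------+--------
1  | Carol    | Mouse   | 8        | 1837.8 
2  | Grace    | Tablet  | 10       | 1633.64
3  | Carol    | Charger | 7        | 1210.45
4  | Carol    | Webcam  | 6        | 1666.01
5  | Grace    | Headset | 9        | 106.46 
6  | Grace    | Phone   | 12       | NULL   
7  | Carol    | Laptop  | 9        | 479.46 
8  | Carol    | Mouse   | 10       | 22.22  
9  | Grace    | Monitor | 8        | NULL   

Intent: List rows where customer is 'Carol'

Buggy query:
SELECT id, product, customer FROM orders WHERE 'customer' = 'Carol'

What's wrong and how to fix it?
Bug: 'customer' in single quotes is a string literal, not the column; the comparison is literal-vs-literal and never true

Fix: Reference the column as customer without single quotes

Corrected query:
SELECT id, product, customer FROM orders WHERE customer = 'Carol'

Result:
id | product | customer
---+---------+---------
1  | Mouse   | Carol   
3  | Charger | Carol   
4  | Webcam  | Carol   
7  | Laptop  | Carol   
8  | Mouse   | Carol   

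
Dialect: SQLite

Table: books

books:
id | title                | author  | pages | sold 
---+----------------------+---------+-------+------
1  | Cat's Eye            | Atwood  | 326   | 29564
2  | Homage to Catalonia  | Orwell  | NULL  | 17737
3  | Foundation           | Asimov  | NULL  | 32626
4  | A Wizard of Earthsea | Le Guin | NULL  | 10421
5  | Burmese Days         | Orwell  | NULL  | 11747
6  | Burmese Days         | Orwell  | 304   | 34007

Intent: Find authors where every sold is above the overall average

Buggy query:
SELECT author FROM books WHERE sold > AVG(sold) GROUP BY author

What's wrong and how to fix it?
Bug: WHERE evaluates per row before aggregation, so AVG() is unavailable

Fix: Use a subquery for AVG and a HAVING MIN(...) filter so the condition holds for every row in the group

Corrected query:
SELECT author FROM books GROUP BY author HAVING MIN(sold) > (SELECT AVG(sold) FROM books)

Result:
author
------
Asimov
Atwood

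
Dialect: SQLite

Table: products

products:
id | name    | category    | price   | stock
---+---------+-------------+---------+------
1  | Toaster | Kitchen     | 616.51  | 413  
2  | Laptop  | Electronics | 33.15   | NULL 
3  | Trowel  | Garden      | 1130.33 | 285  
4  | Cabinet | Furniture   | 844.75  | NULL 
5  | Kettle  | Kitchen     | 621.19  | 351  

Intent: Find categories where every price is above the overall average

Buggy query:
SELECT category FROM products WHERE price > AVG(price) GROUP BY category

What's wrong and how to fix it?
Bug: AVG() is an aggregate; it can't sit directly in WHERE

Fix: Use a subquery for AVG and a HAVING MIN(...) filter so the condition holds for every row in the group

Corrected query:
SELECT category FROM products GROUP BY category HAVING MIN(price) > (SELECT AVG(price) FROM products)

Result:
category 
---------
Furniture
Garden   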